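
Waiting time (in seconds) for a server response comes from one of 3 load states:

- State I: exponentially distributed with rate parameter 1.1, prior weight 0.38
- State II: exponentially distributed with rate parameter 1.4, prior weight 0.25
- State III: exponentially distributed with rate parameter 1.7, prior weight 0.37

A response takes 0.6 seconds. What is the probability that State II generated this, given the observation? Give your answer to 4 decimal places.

Apply Bayes' rule: the posterior for each component is proportional to its prior times its likelihood at x.
Component likelihoods at x = 0.6 seconds:
  f_I = 0.568536
  f_II = 0.604395
  f_III = 0.613011
Unnormalised posteriors:
  w_I·f_I = 0.38 × 0.568536 = 0.216044
  w_II·f_II = 0.25 × 0.604395 = 0.151099
  w_III·f_III = 0.37 × 0.613011 = 0.226814
Denominator: 0.216044 + 0.151099 + 0.226814 = 0.593957
So the posterior for State II is 0.151099 / 0.593957 ≈ 0.2544.

0.2544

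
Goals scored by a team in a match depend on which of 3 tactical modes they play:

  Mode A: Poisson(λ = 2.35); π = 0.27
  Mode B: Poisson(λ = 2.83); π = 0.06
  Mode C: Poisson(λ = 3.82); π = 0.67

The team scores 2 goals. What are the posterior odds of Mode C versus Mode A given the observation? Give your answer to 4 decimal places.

1.5076

Posterior odds = (π_i f_i(x)) / (π_j f_j(x)); the normalising sum cancels.
Evaluate each component's likelihood at the observed value:
  p_A = 0.263338
  p_B = 0.236314
  p_C = 0.15999
Odds = (0.67/0.27) × (0.15999/0.263338) = 2.48148 × 0.607545 ≈ 1.5076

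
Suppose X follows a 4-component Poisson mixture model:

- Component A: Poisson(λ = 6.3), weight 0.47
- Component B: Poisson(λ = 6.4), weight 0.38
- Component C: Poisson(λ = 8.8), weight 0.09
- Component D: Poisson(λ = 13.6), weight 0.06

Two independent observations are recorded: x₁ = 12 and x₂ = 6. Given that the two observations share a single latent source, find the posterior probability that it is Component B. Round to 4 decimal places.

Apply Bayes' rule: the posterior for each component is proportional to its prior times its likelihood at x.
Since both observations come from the same component, the likelihood for component k is f_k(x₁)·f_k(x₂).
  p_A = [0.0149863] × [0.159461] = 0.00238974
  p_B = [0.0163809] × [0.158585] = 0.00259777
  p_C = [0.0678678] × [0.0972237] = 0.00659836
  p_D = [0.103687] × [0.0109017] = 0.00113037
Multiply by the mixture weights:
  π_A·p_A = 0.47 × 0.00238974 = 0.00112318
  π_B·p_B = 0.38 × 0.00259777 = 0.000987153
  π_C·p_C = 0.09 × 0.00659836 = 0.000593852
  π_D·p_D = 0.06 × 0.00113037 = 6.78223e-05
Sum: 0.00112318 + 0.000987153 + 0.000593852 + 6.78223e-05 = 0.002772
Responsibility of Component B: 0.000987153 / 0.002772 ≈ 0.3561

0.3561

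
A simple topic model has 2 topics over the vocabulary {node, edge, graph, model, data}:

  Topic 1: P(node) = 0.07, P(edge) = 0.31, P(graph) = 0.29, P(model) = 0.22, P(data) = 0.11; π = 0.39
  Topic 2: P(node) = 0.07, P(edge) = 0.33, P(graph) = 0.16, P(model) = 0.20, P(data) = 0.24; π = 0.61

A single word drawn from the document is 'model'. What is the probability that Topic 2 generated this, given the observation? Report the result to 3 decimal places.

Apply Bayes' rule: the posterior for each component is proportional to its prior times its likelihood at x.
Categorical probabilities:
  L_1 = 0.22
  L_2 = 0.2
Prior × likelihood for each component:
  P(Z=1)·L_1 = 0.39 × 0.22 = 0.0858
  P(Z=2)·L_2 = 0.61 × 0.2 = 0.122
Marginal: 0.0858 + 0.122 = 0.2078
P(Topic 2 | x) = 0.122 / 0.2078 ≈ 0.587

0.587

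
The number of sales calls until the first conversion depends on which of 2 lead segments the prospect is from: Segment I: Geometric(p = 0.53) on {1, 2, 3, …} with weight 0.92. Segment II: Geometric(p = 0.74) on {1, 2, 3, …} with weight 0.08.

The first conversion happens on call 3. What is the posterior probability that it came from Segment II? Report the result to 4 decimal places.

Apply Bayes' rule: the posterior for each component is proportional to its prior times its likelihood at x.
Geometric probabilities:
  p_I = 0.117077
  p_II = 0.050024
Multiply by the mixture weights:
  π_I·p_I = 0.92 × 0.117077 = 0.107711
  π_II·p_II = 0.08 × 0.050024 = 0.00400192
Denominator: 0.107711 + 0.00400192 = 0.111713
P(Segment II | 3) = 0.00400192 / 0.111713 ≈ 0.0358

0.0358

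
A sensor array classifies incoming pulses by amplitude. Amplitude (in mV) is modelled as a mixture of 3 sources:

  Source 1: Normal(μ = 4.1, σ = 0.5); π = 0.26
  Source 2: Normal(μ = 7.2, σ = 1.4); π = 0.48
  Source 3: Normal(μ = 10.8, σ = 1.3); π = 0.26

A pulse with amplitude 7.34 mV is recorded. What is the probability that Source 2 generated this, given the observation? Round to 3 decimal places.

Apply Bayes' rule: the posterior for each component is proportional to its prior times its likelihood at x.
Normal densities:
  f_1 = 6.07912e-10
  f_2 = 0.283538
  f_3 = 0.00888673
Multiply by the mixture weights:
  w_1·f_1 = 0.26 × 6.07912e-10 = 1.58057e-10
  w_2·f_2 = 0.48 × 0.283538 = 0.136098
  w_3·f_3 = 0.26 × 0.00888673 = 0.00231055
Denominator: 1.58057e-10 + 0.136098 + 0.00231055 = 0.138409
P(Source 2 | data) = 0.136098 / 0.138409 ≈ 0.983

0.983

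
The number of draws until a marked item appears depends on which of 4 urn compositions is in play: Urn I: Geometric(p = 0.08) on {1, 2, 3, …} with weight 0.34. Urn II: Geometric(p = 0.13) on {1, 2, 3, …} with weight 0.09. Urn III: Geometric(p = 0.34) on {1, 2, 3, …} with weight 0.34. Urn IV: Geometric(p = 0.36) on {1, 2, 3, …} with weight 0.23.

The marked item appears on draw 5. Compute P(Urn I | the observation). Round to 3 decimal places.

The responsibility of component k is π_k f_k(x) divided by Σ_j π_j f_j(x).
Geometric probabilities:
  f_I = 0.0573114
  f_II = 0.0744767
  f_III = 0.0645141
  f_IV = 0.060398
Unnormalised posteriors:
  π_I·f_I = 0.34 × 0.0573114 = 0.0194859
  π_II·f_II = 0.09 × 0.0744767 = 0.0067029
  π_III·f_III = 0.34 × 0.0645141 = 0.0219348
  π_IV·f_IV = 0.23 × 0.060398 = 0.0138915
Marginal: 0.0194859 + 0.0067029 + 0.0219348 + 0.0138915 = 0.0620151
P(Urn I | the observation) = 0.0194859 / 0.0620151 ≈ 0.314

0.314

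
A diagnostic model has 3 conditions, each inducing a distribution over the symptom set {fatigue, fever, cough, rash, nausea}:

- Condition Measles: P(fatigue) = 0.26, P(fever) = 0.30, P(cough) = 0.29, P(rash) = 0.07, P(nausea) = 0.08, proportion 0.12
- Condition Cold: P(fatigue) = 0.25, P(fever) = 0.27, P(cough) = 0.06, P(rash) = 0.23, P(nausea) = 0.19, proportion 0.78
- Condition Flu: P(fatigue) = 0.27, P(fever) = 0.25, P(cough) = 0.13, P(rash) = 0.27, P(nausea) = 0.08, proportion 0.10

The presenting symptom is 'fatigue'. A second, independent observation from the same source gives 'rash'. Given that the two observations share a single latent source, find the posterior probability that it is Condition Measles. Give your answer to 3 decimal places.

By Bayes' theorem, P(k | x) = π_k f_k(x) / Σ_j π_j f_j(x).
Since both observations come from the same component, the likelihood for component k is f_k(x₁)·f_k(x₂).
  p_Measles = [0.26] × [0.07] = 0.0182
  p_Cold = [0.25] × [0.23] = 0.0575
  p_Flu = [0.27] × [0.27] = 0.0729
Prior × likelihood for each component:
  π_Measles·p_Measles = 0.12 × 0.0182 = 0.002184
  π_Cold·p_Cold = 0.78 × 0.0575 = 0.04485
  π_Flu·p_Flu = 0.10 × 0.0729 = 0.00729
Evidence: 0.002184 + 0.04485 + 0.00729 = 0.054324
P(Condition Measles | x) = 0.002184 / 0.054324 ≈ 0.040

0.040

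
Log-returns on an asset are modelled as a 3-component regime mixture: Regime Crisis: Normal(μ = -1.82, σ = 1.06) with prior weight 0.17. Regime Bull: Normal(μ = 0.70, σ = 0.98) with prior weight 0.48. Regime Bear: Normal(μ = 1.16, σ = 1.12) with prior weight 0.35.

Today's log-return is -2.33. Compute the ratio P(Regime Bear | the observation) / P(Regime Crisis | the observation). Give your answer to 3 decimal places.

0.017

Since P(k|x) ∝ π_k f_k(x), the posterior odds are π_i f_i(x) / (π_j f_j(x)).
Component likelihoods at x = -2.33:
  f_Crisis = (1/(1.06·√(2π)))·exp(−(-2.33−-1.82)²/(2·1.06²)) = 0.376361·exp(-0.11574) = 0.335226
  f_Bull = (1/(0.98·√(2π)))·exp(−(-2.33−0.70)²/(2·0.98²)) = 0.407084·exp(-4.77973) = 0.00341881
  f_Bear = (1/(1.12·√(2π)))·exp(−(-2.33−1.16)²/(2·1.12²)) = 0.356198·exp(-4.85495) = 0.00277469
Posterior odds = (π_Bear·f_Bear) / (π_Crisis·f_Crisis) = (0.35·0.00277469) / (0.17·0.335226) = 0.00097114 / 0.0569884 ≈ 0.017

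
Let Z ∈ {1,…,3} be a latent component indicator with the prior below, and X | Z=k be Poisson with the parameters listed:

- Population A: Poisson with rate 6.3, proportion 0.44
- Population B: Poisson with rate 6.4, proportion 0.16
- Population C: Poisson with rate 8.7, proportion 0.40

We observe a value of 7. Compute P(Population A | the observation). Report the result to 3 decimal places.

The responsibility of component k is π_k f_k(x) divided by Σ_j π_j f_j(x).
Component likelihoods at x = 7:
  f_A = 0.143515
  f_B = 0.144992
  f_C = 0.124693
Prior × likelihood for each component:
  π_A·f_A = 0.44 × 0.143515 = 0.0631467
  π_B·f_B = 0.16 × 0.144992 = 0.0231987
  π_C·f_C = 0.40 × 0.124693 = 0.0498772
Marginal: 0.0631467 + 0.0231987 + 0.0498772 = 0.136223
So the posterior for Population A is 0.0631467 / 0.136223 ≈ 0.464.

0.464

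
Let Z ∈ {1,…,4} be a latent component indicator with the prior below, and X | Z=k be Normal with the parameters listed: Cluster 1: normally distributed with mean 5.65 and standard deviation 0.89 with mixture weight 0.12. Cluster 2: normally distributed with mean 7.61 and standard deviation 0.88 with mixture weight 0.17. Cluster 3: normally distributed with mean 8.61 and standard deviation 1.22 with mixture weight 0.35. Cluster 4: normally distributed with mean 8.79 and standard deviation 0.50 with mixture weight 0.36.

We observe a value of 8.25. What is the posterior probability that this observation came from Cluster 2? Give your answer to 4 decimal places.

By Bayes' theorem, P(k | x) = π_k f_k(x) / Σ_j π_j f_j(x).
Component likelihoods at x = 8.25:
  L_1 = 0.00628529
  L_2 = 0.347995
  L_3 = 0.313071
  L_4 = 0.445307
Prior × likelihood for each component:
  π_1·L_1 = 0.12 × 0.00628529 = 0.000754235
  π_2·L_2 = 0.17 × 0.347995 = 0.0591591
  π_3·L_3 = 0.35 × 0.313071 = 0.109575
  π_4·L_4 = 0.36 × 0.445307 = 0.160311
Denominator: 0.000754235 + 0.0591591 + 0.109575 + 0.160311 = 0.329799
P(Cluster 2 | data) = 0.0591591 / 0.329799 ≈ 0.1794

0.1794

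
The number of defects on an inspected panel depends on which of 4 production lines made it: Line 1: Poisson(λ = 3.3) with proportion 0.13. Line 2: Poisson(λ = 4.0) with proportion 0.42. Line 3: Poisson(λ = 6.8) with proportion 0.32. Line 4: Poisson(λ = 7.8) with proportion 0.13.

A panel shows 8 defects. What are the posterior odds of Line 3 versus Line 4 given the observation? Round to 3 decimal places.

Posterior odds = (w_i f_i(x)) / (w_j f_j(x)); the normalising sum cancels.
Evaluate each component's likelihood at the observed value:
  L_1 = 0.0128653
  L_2 = 0.0297702
  L_3 = 0.126284
  L_4 = 0.139232
0.0404109 / 0.0181002 ≈ 2.233

2.233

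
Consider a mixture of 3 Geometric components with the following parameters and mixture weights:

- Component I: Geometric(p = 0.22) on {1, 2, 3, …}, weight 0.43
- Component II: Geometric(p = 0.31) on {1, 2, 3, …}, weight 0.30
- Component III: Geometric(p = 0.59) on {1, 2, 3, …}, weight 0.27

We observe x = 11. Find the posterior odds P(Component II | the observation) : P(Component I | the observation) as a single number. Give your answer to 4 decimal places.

0.2885

Posterior odds = (π_i f_i(x)) / (π_j f_j(x)); the normalising sum cancels.
Evaluate each component's likelihood at the observed value:
  f_I = 0.22·(1−0.22)^10 = 0.22·0.0833578 = 0.0183387
  f_II = 0.31·(1−0.31)^10 = 0.31·0.0244619 = 0.0075832
  f_III = 0.59·(1−0.59)^10 = 0.59·0.000134227 = 7.91937e-05
0.00227496 / 0.00788564 ≈ 0.2885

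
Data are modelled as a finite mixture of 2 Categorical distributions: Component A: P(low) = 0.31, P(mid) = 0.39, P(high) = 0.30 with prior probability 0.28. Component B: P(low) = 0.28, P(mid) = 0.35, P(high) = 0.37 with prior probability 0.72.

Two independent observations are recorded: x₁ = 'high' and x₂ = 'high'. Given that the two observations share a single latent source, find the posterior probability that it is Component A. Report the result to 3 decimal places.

0.204

Posterior ∝ prior × likelihood, so P(k | x) ∝ P(Z=k) f_k(x); normalise over all components.
Since both observations come from the same component, the likelihood for component k is f_k(x₁)·f_k(x₂).
  p_A = [0.3] × [0.3] = 0.09
  p_B = [0.37] × [0.37] = 0.1369
Multiply by the mixture weights:
  P(Z=A)·p_A = 0.28 × 0.09 = 0.0252
  P(Z=B)·p_B = 0.72 × 0.1369 = 0.098568
Marginal: 0.0252 + 0.098568 = 0.123768
Responsibility of Component A: 0.0252 / 0.123768 ≈ 0.204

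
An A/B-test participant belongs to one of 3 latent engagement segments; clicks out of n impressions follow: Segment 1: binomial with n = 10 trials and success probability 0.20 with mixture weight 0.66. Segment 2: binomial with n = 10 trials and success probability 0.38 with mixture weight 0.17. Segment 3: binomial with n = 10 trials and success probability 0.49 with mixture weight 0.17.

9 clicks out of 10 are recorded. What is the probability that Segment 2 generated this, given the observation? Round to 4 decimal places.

0.1096

The responsibility of component k is π_k f_k(x) divided by Σ_j π_j f_j(x).
Evaluate each component's likelihood at the observed value:
  L_1 = 4.096e-06
  L_2 = 0.00102434
  L_3 = 0.00830491
Multiply by the mixture weights:
  π_1·L_1 = 0.66 × 4.096e-06 = 2.70336e-06
  π_2·L_2 = 0.17 × 0.00102434 = 0.000174138
  π_3·L_3 = 0.17 × 0.00830491 = 0.00141183
Evidence: 2.70336e-06 + 0.000174138 + 0.00141183 = 0.00158868
P(Segment 2 | data) ≈ 0.1096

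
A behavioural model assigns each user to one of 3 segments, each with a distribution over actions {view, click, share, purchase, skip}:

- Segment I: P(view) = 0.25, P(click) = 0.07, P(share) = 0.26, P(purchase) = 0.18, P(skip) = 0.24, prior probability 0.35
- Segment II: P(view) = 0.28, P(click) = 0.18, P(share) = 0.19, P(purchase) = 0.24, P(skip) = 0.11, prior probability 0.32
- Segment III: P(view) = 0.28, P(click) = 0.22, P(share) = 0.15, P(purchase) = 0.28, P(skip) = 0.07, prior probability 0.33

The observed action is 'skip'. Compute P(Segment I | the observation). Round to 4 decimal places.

0.5903

By Bayes' theorem, P(k | x) = P(Z=k) f_k(x) / Σ_j P(Z=j) f_j(x).
Component likelihoods at x = 'skip':
  f_I = P(skip | comp) = 0.24
  f_II = P(skip | comp) = 0.11
  f_III = P(skip | comp) = 0.07
Unnormalised posteriors:
  P(Z=I)·f_I = 0.35 × 0.24 = 0.084
  P(Z=II)·f_II = 0.32 × 0.11 = 0.0352
  P(Z=III)·f_III = 0.33 × 0.07 = 0.0231
Sum: 0.084 + 0.0352 + 0.0231 = 0.1423
P(Segment I | the observation) = 0.084 / 0.1423 ≈ 0.5903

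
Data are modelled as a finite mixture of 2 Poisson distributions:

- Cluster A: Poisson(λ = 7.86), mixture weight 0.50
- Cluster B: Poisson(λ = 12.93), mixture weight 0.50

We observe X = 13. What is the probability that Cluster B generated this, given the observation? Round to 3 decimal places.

P(component k | x) = π_k·f_k(x) / marginal(x), where marginal(x) = Σ_j π_j·f_j(x).
Component likelihoods at x = 13:
  L_A = e^(−7.86)·7.86^13/13! = 0.0270806
  L_B = e^(−12.93)·12.93^13/13! = 0.109919
Unnormalised posteriors:
  π_A·L_A = 0.50 × 0.0270806 = 0.0135403
  π_B·L_B = 0.50 × 0.109919 = 0.0549595
Sum: 0.0135403 + 0.0549595 = 0.0684998
Responsibility of Cluster B: 0.0549595 / 0.0684998 ≈ 0.802

0.802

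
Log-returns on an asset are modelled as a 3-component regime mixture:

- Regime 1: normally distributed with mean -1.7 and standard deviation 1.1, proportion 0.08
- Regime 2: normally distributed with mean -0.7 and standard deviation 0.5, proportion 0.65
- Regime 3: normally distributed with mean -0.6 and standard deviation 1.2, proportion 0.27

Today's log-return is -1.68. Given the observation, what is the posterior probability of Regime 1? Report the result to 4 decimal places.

0.1760

Posterior ∝ prior × likelihood, so P(k | x) ∝ π_k f_k(x); normalise over all components.
Normal densities:
  f_1 = (1/(1.1·√(2π)))·exp(−(-1.68−-1.7)²/(2·1.1²)) = 0.362675·exp(-0.00017) = 0.362615
  f_2 = (1/(0.5·√(2π)))·exp(−(-1.68−-0.7)²/(2·0.5²)) = 0.797885·exp(-1.92080) = 0.116882
  f_3 = (1/(1.2·√(2π)))·exp(−(-1.68−-0.6)²/(2·1.2²)) = 0.332452·exp(-0.40500) = 0.221738
Unnormalised posteriors:
  π_1·f_1 = 0.08 × 0.362615 = 0.0290092
  π_2·f_2 = 0.65 × 0.116882 = 0.0759732
  π_3·f_3 = 0.27 × 0.221738 = 0.0598692
Normaliser: 0.0290092 + 0.0759732 + 0.0598692 = 0.164852
So the posterior for Regime 1 is 0.0290092 / 0.164852 ≈ 0.1760.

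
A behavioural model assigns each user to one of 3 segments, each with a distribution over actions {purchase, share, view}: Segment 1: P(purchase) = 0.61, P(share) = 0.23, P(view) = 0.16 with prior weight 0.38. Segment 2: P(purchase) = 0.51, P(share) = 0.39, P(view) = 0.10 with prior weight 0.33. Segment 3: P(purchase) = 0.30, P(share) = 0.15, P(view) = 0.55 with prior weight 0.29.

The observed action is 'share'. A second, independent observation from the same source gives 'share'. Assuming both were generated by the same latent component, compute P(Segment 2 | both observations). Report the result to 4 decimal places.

By Bayes' theorem, P(k | x) = w_k f_k(x) / Σ_j w_j f_j(x).
Since both observations come from the same component, the likelihood for component k is f_k(x₁)·f_k(x₂).
  f_1 = [P(share | comp) = 0.23] × [0.23] = 0.0529
  f_2 = [P(share | comp) = 0.39] × [0.39] = 0.1521
  f_3 = [P(share | comp) = 0.15] × [0.15] = 0.0225
Unnormalised posteriors:
  w_1·f_1 = 0.38 × 0.0529 = 0.020102
  w_2·f_2 = 0.33 × 0.1521 = 0.050193
  w_3·f_3 = 0.29 × 0.0225 = 0.006525
Marginal: 0.020102 + 0.050193 + 0.006525 = 0.07682
P(Segment 2 | x) = 0.050193 / 0.07682 ≈ 0.6534

0.6534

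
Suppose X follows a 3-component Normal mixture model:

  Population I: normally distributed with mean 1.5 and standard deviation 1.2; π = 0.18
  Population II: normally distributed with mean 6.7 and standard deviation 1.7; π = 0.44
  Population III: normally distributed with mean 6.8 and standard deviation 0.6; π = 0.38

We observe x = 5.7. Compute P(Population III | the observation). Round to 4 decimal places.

0.3511

Posterior ∝ prior × likelihood, so P(k | x) ∝ π_k f_k(x); normalise over all components.
Normal densities:
  L_I = 0.000727236
  L_II = 0.197389
  L_III = 0.123852
Weight by the priors:
  π_I·L_I = 0.18 × 0.000727236 = 0.000130902
  π_II·L_II = 0.44 × 0.197389 = 0.0868513
  π_III·L_III = 0.38 × 0.123852 = 0.0470637
Denominator: 0.000130902 + 0.0868513 + 0.0470637 = 0.134046
Responsibility of Population III: 0.0470637 / 0.134046 ≈ 0.3511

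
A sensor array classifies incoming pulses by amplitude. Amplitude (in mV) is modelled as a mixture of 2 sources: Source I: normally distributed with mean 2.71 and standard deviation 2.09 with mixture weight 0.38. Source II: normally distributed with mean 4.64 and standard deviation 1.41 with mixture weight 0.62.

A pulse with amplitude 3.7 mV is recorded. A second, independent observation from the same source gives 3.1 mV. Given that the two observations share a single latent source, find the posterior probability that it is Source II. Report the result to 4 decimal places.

0.6428

Posterior ∝ prior × likelihood, so P(k | x) ∝ w_k f_k(x); normalise over all components.
Since both observations come from the same component, the likelihood for component k is f_k(x₁)·f_k(x₂).
  p_I = [0.170624] × [0.187587] = 0.0320069
  p_II = [0.226559] × [0.155832] = 0.0353051
Unnormalised posteriors:
  w_I·p_I = 0.38 × 0.0320069 = 0.0121626
  w_II·p_II = 0.62 × 0.0353051 = 0.0218892
Evidence: 0.0121626 + 0.0218892 = 0.0340518
P(Source II | x₁,x₂) ≈ 0.6428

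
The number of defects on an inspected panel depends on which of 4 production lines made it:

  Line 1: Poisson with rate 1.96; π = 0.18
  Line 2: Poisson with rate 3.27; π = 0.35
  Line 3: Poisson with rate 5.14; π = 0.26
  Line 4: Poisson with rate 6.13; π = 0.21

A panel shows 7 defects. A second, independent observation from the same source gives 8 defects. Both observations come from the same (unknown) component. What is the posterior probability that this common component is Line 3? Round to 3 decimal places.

P(component k | x) = π_k·f_k(x) / marginal(x), where marginal(x) = Σ_j π_j·f_j(x).
Since both observations come from the same component, the likelihood for component k is f_k(x₁)·f_k(x₂).
  p_1 = [0.00310559] × [0.000760871] = 2.36296e-06
  p_2 = [0.0301482] × [0.0123231] = 0.000371518
  p_3 = [0.110163] × [0.07078] = 0.00779738
  p_4 = [0.140465] × [0.107631] = 0.0151184
Multiply by the mixture weights:
  π_1·p_1 = 0.18 × 2.36296e-06 = 4.25332e-07
  π_2·p_2 = 0.35 × 0.000371518 = 0.000130031
  π_3·p_3 = 0.26 × 0.00779738 = 0.00202732
  π_4·p_4 = 0.21 × 0.0151184 = 0.00317486
Denominator: 4.25332e-07 + 0.000130031 + 0.00202732 + 0.00317486 = 0.00533264
P(Line 3 | data) = 0.00202732 / 0.00533264 ≈ 0.380

0.380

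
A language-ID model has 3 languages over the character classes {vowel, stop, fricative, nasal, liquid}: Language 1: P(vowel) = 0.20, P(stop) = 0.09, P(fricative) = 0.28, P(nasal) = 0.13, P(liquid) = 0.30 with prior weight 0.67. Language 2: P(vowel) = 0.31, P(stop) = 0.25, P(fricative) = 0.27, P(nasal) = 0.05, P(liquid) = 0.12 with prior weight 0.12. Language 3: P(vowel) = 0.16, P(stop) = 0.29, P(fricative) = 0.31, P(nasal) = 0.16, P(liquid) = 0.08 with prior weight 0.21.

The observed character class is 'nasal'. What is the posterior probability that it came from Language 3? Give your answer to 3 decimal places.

0.265

The responsibility of component k is P(Z=k) f_k(x) divided by Σ_j P(Z=j) f_j(x).
Categorical probabilities:
  f_1 = P(nasal | comp) = 0.13
  f_2 = P(nasal | comp) = 0.05
  f_3 = P(nasal | comp) = 0.16
Multiply by the mixture weights:
  P(Z=1)·f_1 = 0.67 × 0.13 = 0.0871
  P(Z=2)·f_2 = 0.12 × 0.05 = 0.006
  P(Z=3)·f_3 = 0.21 × 0.16 = 0.0336
Sum: 0.0871 + 0.006 + 0.0336 = 0.1267
So the posterior for Language 3 is 0.0336 / 0.1267 ≈ 0.265.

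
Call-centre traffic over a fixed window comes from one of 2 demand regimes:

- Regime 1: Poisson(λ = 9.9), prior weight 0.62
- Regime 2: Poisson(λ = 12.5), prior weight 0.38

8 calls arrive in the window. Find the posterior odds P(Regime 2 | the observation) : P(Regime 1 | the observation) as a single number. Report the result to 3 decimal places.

0.294

The posterior odds equal the prior odds times the likelihood ratio: (w_i/w_j)·(f_i(x)/f_j(x)).
Poisson probabilities:
  p_1 = e^(−9.9)·9.9^8/8! = 0.114827
  p_2 = e^(−12.5)·12.5^8/8! = 0.0550907
Odds = (0.38/0.62) × (0.0550907/0.114827) = 0.612903 × 0.47977 ≈ 0.294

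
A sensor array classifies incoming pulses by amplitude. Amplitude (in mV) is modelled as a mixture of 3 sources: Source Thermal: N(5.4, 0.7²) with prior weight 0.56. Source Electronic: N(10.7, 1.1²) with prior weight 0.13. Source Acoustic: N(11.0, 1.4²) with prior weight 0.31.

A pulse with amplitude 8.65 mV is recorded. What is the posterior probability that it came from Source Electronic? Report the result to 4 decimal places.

Posterior ∝ prior × likelihood, so P(k | x) ∝ π_k f_k(x); normalise over all components.
Evaluate each component's likelihood at the observed value:
  f_Thermal = (1/(0.7·√(2π)))·exp(−(8.65−5.4)²/(2·0.7²)) = 0.569918·exp(-10.77806) = 1.18839e-05
  f_Electronic = (1/(1.1·√(2π)))·exp(−(8.65−10.7)²/(2·1.1²)) = 0.362675·exp(-1.73657) = 0.0638755
  f_Acoustic = (1/(1.4·√(2π)))·exp(−(8.65−11.0)²/(2·1.4²)) = 0.284959·exp(-1.40880) = 0.0696542
Prior × likelihood for each component:
  π_Thermal·f_Thermal = 0.56 × 1.18839e-05 = 6.65499e-06
  π_Electronic·f_Electronic = 0.13 × 0.0638755 = 0.00830382
  π_Acoustic·f_Acoustic = 0.31 × 0.0696542 = 0.0215928
Marginal: 6.65499e-06 + 0.00830382 + 0.0215928 = 0.0299033
P(Source Electronic | data) ≈ 0.2777

0.2777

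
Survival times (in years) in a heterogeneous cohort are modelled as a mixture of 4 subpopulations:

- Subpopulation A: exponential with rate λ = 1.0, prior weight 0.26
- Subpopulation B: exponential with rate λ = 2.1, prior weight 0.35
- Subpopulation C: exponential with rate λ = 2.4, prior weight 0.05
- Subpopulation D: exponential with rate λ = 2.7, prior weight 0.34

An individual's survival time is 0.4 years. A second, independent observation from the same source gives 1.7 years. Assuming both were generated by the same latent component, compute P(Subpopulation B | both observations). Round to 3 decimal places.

0.308

By Bayes' theorem, P(k | x) = π_k f_k(x) / Σ_j π_j f_j(x).
Since both observations come from the same component, the likelihood for component k is f_k(x₁)·f_k(x₂).
  f_A = [1.0·e^(−1.0·0.4) = 1.0·e^(−0.4000) = 0.67032] × [0.182684] = 0.122456
  f_B = [2.1·e^(−2.1·0.4) = 2.1·e^(−0.8400) = 0.906592] × [0.0591273] = 0.0536043
  f_C = [2.4·e^(−2.4·0.4) = 2.4·e^(−0.9600) = 0.918943] × [0.0405779] = 0.0372888
  f_D = [2.7·e^(−2.7·0.4) = 2.7·e^(−1.0800) = 0.916908] × [0.0274127] = 0.0251349
Unnormalised posteriors:
  π_A·f_A = 0.26 × 0.122456 = 0.0318387
  π_B·f_B = 0.35 × 0.0536043 = 0.0187615
  π_C·f_C = 0.05 × 0.0372888 = 0.00186444
  π_D·f_D = 0.34 × 0.0251349 = 0.00854588
Evidence: 0.0318387 + 0.0187615 + 0.00186444 + 0.00854588 = 0.0610105
So the posterior for Subpopulation B is 0.0187615 / 0.0610105 ≈ 0.308.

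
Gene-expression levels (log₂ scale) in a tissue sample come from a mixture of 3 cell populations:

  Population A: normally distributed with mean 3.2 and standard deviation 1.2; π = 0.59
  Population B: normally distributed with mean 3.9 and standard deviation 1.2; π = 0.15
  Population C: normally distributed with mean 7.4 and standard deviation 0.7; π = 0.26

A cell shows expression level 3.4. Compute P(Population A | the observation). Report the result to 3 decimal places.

The responsibility of component k is w_k f_k(x) divided by Σ_j w_j f_j(x).
Component likelihoods at x = 3.4:
  f_A = (1/(1.2·√(2π)))·exp(−(3.4−3.2)²/(2·1.2²)) = 0.332452·exp(-0.01389) = 0.327866
  f_B = (1/(1.2·√(2π)))·exp(−(3.4−3.9)²/(2·1.2²)) = 0.332452·exp(-0.08681) = 0.30481
  f_C = (1/(0.7·√(2π)))·exp(−(3.4−7.4)²/(2·0.7²)) = 0.569918·exp(-16.32653) = 4.6269e-08
Prior × likelihood for each component:
  w_A·f_A = 0.59 × 0.327866 = 0.193441
  w_B·f_B = 0.15 × 0.30481 = 0.0457215
  w_C·f_C = 0.26 × 4.6269e-08 = 1.20299e-08
Normaliser: 0.193441 + 0.0457215 + 1.20299e-08 = 0.239163
Responsibility of Population A: 0.193441 / 0.239163 ≈ 0.809

0.809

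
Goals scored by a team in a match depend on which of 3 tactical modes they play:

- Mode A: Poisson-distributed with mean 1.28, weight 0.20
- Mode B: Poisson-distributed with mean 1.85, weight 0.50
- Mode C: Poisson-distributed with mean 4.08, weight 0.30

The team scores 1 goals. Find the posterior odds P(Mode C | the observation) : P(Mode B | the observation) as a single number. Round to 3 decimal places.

Posterior odds = (P(Z=i) f_i(x)) / (P(Z=j) f_j(x)); the normalising sum cancels.
Component likelihoods at x = 1 goals:
  f_A = e^(−1.28)·1.28^1/1! = 0.355888
  f_B = e^(−1.85)·1.85^1/1! = 0.290889
  f_C = e^(−4.08)·4.08^1/1! = 0.0689825
Odds = (0.30/0.50) × (0.0689825/0.290889) = 0.6 × 0.237144 ≈ 0.142

0.142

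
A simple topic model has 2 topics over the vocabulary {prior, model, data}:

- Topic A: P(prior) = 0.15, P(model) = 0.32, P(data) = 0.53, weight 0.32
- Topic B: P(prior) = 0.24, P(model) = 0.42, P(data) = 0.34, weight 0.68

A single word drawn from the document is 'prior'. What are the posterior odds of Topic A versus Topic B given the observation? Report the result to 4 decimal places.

0.2941

The posterior odds equal the prior odds times the likelihood ratio: (π_i/π_j)·(f_i(x)/f_j(x)).
Categorical probabilities:
  f_A = 0.15
  f_B = 0.24
Odds = (0.32/0.68) × (0.15/0.24) = 0.470588 × 0.625 ≈ 0.2941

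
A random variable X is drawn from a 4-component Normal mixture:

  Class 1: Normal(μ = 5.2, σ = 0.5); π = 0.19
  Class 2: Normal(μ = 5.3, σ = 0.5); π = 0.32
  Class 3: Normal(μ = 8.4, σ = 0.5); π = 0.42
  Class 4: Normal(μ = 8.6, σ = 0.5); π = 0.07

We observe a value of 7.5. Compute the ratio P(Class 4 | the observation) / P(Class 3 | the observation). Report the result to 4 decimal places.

0.0749

Posterior odds = (π_i f_i(x)) / (π_j f_j(x)); the normalising sum cancels.
Component likelihoods at x = 7.5:
  p_1 = (1/(0.5·√(2π)))·exp(−(7.5−5.2)²/(2·0.5²)) = 0.797885·exp(-10.58000) = 2.02817e-05
  p_2 = (1/(0.5·√(2π)))·exp(−(7.5−5.3)²/(2·0.5²)) = 0.797885·exp(-9.68000) = 4.98849e-05
  p_3 = (1/(0.5·√(2π)))·exp(−(7.5−8.4)²/(2·0.5²)) = 0.797885·exp(-1.62000) = 0.1579
  p_4 = (1/(0.5·√(2π)))·exp(−(7.5−8.6)²/(2·0.5²)) = 0.797885·exp(-2.42000) = 0.0709492
Posterior odds = (π_4·p_4) / (π_3·p_3) = (0.07·0.0709492) / (0.42·0.1579) = 0.00496644 / 0.0663181 ≈ 0.0749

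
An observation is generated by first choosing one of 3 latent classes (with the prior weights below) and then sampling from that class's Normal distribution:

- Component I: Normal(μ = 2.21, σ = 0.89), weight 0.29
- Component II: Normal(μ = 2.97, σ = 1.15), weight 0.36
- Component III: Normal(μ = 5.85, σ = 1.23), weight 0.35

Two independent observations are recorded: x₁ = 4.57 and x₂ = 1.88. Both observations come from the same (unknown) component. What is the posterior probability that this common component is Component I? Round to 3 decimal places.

0.132

Apply Bayes' rule: the posterior for each component is proportional to its prior times its likelihood at x.
Since both observations come from the same component, the likelihood for component k is f_k(x₁)·f_k(x₂).
  f_I = [(1/(0.89·√(2π)))·exp(−(4.57−2.21)²/(2·0.89²)) = 0.448250·exp(-3.51572) = 0.0133249] × [0.418472] = 0.00557608
  f_II = [(1/(1.15·√(2π)))·exp(−(4.57−2.97)²/(2·1.15²)) = 0.346906·exp(-0.96786) = 0.131788] × [0.221377] = 0.0291747
  f_III = [(1/(1.23·√(2π)))·exp(−(4.57−5.85)²/(2·1.23²)) = 0.324343·exp(-0.54148) = 0.188732] × [0.00177352] = 0.000334719
Prior × likelihood for each component:
  P(Z=I)·f_I = 0.29 × 0.00557608 = 0.00161706
  P(Z=II)·f_II = 0.36 × 0.0291747 = 0.0105029
  P(Z=III)·f_III = 0.35 × 0.000334719 = 0.000117152
Normaliser: 0.00161706 + 0.0105029 + 0.000117152 = 0.0122371
P(Component I | data) = 0.00161706 / 0.0122371 ≈ 0.132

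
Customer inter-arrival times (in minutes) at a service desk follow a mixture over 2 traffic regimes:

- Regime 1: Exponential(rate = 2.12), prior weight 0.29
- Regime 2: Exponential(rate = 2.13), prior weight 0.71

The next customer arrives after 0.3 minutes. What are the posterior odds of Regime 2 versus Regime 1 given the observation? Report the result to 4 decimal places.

2.4525

Since P(k|x) ∝ π_k f_k(x), the posterior odds are π_i f_i(x) / (π_j f_j(x)).
Component likelihoods at x = 0.3 minutes:
  p_1 = 2.12·e^(−2.12·0.3) = 2.12·e^(−0.6360) = 1.12234
  p_2 = 2.13·e^(−2.13·0.3) = 2.13·e^(−0.6390) = 1.12426
Odds = (0.71/0.29) × (1.12426/1.12234) = 2.44828 × 1.00171 ≈ 2.4525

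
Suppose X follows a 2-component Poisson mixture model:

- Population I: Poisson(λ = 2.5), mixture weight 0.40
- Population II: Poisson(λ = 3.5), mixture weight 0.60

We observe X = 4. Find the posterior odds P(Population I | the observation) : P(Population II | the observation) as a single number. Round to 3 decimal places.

0.472

Posterior odds = (P(Z=i) f_i(x)) / (P(Z=j) f_j(x)); the normalising sum cancels.
Poisson probabilities:
  p_I = 0.133602
  p_II = 0.188812
Posterior odds = (P(Z=I)·p_I) / (P(Z=II)·p_II) = (0.40·0.133602) / (0.60·0.188812) = 0.0534408 / 0.113287 ≈ 0.472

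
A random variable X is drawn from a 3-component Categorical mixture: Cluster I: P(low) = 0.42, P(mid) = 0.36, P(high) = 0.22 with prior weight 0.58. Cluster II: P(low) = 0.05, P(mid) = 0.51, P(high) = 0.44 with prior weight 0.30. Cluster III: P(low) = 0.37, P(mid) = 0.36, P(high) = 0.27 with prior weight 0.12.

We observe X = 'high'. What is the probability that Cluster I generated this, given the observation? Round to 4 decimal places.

0.4370

The responsibility of component k is π_k f_k(x) divided by Σ_j π_j f_j(x).
Categorical probabilities:
  f_I = 0.22
  f_II = 0.44
  f_III = 0.27
Weight by the priors:
  π_I·f_I = 0.58 × 0.22 = 0.1276
  π_II·f_II = 0.30 × 0.44 = 0.132
  π_III·f_III = 0.12 × 0.27 = 0.0324
Sum: 0.1276 + 0.132 + 0.0324 = 0.292
P(Cluster I | the observation) ≈ 0.4370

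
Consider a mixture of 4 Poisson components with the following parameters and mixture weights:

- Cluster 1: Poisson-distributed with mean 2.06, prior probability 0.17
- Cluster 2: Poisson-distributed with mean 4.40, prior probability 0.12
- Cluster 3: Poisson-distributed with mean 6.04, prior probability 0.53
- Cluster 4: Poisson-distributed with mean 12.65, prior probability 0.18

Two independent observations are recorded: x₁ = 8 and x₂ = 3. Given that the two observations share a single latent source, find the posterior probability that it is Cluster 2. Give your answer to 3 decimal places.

P(component k | x) = w_k·f_k(x) / marginal(x), where marginal(x) = Σ_j w_j·f_j(x).
Since both observations come from the same component, the likelihood for component k is f_k(x₁)·f_k(x₂).
  p_1 = [0.00102511] × [0.185697] = 0.000190359
  p_2 = [0.0427765] × [0.174305] = 0.00745618
  p_3 = [0.104625] × [0.0874623] = 0.00915076
  p_4 = [0.0521649] × [0.00108217] = 5.64513e-05
Weight by the priors:
  w_1·p_1 = 0.17 × 0.000190359 = 3.23611e-05
  w_2·p_2 = 0.12 × 0.00745618 = 0.000894741
  w_3·p_3 = 0.53 × 0.00915076 = 0.0048499
  w_4·p_4 = 0.18 × 5.64513e-05 = 1.01612e-05
Evidence: 3.23611e-05 + 0.000894741 + 0.0048499 + 1.01612e-05 = 0.00578717
P(Cluster 2 | data) ≈ 0.155

0.155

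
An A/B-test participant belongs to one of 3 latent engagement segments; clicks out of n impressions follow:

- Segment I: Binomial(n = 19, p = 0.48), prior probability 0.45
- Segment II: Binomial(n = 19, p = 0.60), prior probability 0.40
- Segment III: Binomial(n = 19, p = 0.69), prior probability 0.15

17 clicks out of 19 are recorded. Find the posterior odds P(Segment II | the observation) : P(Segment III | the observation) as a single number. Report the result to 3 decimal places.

The posterior odds equal the prior odds times the likelihood ratio: (P(Z=i)/P(Z=j))·(f_i(x)/f_j(x)).
Component likelihoods at x = 17 clicks out of 19:
  f_I = C(19,17)·0.48^17·0.52^2 = 171·3.81154e-06·0.2704 = 0.00017624
  f_II = C(19,17)·0.60^17·0.40^2 = 171·0.000169267·0.16 = 0.00463113
  f_III = C(19,17)·0.69^17·0.31^2 = 171·0.00182152·0.0961 = 0.0299333
0.00185245 / 0.00448999 ≈ 0.413

0.413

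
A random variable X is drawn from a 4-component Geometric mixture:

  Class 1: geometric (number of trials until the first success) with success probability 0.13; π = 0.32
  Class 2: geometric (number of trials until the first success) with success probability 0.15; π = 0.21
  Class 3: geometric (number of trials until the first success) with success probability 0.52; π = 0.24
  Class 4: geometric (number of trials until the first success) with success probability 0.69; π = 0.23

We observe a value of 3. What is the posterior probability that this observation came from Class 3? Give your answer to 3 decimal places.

0.293

Apply Bayes' rule: the posterior for each component is proportional to its prior times its likelihood at x.
Geometric probabilities:
  L_1 = 0.13·(1−0.13)^2 = 0.13·0.7569 = 0.098397
  L_2 = 0.15·(1−0.15)^2 = 0.15·0.7225 = 0.108375
  L_3 = 0.52·(1−0.52)^2 = 0.52·0.2304 = 0.119808
  L_4 = 0.69·(1−0.69)^2 = 0.69·0.0961 = 0.066309
Weight by the priors:
  π_1·L_1 = 0.32 × 0.098397 = 0.031487
  π_2·L_2 = 0.21 × 0.108375 = 0.0227587
  π_3·L_3 = 0.24 × 0.119808 = 0.0287539
  π_4·L_4 = 0.23 × 0.066309 = 0.0152511
Marginal: 0.031487 + 0.0227587 + 0.0287539 + 0.0152511 = 0.0982508
P(Class 3 | 3) = 0.0287539 / 0.0982508 ≈ 0.293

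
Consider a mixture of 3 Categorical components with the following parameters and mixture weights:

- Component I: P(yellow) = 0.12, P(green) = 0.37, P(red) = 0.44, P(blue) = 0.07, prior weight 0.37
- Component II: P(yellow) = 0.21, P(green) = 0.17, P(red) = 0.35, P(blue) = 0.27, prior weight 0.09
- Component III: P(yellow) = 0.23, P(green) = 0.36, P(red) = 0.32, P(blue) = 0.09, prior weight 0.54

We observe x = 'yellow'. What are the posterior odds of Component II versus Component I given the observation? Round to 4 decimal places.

Since P(k|x) ∝ π_k f_k(x), the posterior odds are π_i f_i(x) / (π_j f_j(x)).
Evaluate each component's likelihood at the observed value:
  p_I = P(yellow | comp) = 0.12
  p_II = P(yellow | comp) = 0.21
  p_III = P(yellow | comp) = 0.23
0.0189 / 0.0444 ≈ 0.4257

0.4257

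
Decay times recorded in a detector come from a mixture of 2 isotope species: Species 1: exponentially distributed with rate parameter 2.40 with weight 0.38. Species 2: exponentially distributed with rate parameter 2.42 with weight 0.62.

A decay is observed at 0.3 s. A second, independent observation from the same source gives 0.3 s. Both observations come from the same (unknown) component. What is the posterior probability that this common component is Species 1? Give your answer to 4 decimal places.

0.3789

By Bayes' theorem, P(k | x) = P(Z=k) f_k(x) / Σ_j P(Z=j) f_j(x).
Since both observations come from the same component, the likelihood for component k is f_k(x₁)·f_k(x₂).
  p_1 = [2.40·e^(−2.40·0.3) = 2.40·e^(−0.7200) = 1.16821] × [1.16821] = 1.3647
  p_2 = [2.42·e^(−2.42·0.3) = 2.42·e^(−0.7260) = 1.17089] × [1.17089] = 1.37099
Weight by the priors:
  P(Z=1)·p_1 = 0.38 × 1.3647 = 0.518587
  P(Z=2)·p_2 = 0.62 × 1.37099 = 0.850015
Sum: 0.518587 + 0.850015 = 1.3686
Responsibility of Species 1: 0.518587 / 1.3686 ≈ 0.3789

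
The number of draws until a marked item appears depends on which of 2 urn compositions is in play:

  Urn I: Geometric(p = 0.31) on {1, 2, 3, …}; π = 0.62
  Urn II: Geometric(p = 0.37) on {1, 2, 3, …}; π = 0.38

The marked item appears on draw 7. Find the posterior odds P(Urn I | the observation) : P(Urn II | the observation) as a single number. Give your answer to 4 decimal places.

The posterior odds equal the prior odds times the likelihood ratio: (π_i/π_j)·(f_i(x)/f_j(x)).
Geometric probabilities:
  f_I = 0.0334546
  f_II = 0.0231337
Odds = (0.62/0.38) × (0.0334546/0.0231337) = 1.63158 × 1.44614 ≈ 2.3595

2.3595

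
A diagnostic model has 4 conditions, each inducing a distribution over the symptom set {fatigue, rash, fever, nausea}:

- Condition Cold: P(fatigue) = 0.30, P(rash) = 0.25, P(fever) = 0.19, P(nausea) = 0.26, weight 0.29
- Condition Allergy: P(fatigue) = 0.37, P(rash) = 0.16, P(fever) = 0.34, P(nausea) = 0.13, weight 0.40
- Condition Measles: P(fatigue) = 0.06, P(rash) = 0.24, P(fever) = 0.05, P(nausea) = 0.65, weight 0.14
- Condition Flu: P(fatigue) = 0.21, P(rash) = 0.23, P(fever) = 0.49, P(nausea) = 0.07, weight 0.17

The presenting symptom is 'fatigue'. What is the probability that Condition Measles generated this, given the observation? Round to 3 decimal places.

0.030

P(component k | x) = w_k·f_k(x) / marginal(x), where marginal(x) = Σ_j w_j·f_j(x).
Component likelihoods at x = 'fatigue':
  p_Cold = 0.3
  p_Allergy = 0.37
  p_Measles = 0.06
  p_Flu = 0.21
Unnormalised posteriors:
  w_Cold·p_Cold = 0.29 × 0.3 = 0.087
  w_Allergy·p_Allergy = 0.40 × 0.37 = 0.148
  w_Measles·p_Measles = 0.14 × 0.06 = 0.0084
  w_Flu·p_Flu = 0.17 × 0.21 = 0.0357
Evidence: 0.087 + 0.148 + 0.0084 + 0.0357 = 0.2791
P(Condition Measles | the observation) ≈ 0.030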